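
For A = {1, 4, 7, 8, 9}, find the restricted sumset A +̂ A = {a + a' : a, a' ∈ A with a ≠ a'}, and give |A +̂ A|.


Restricted sumset: A +̂ A = {a + a' : a ∈ A, a' ∈ A, a ≠ a'}.
Equivalently, take A + A and drop any sum 2a that is achievable ONLY as a + a for a ∈ A (i.e. sums representable only with equal summands).
Enumerate pairs (a, a') with a < a' (symmetric, so each unordered pair gives one sum; this covers all a ≠ a'):
  1 + 4 = 5
  1 + 7 = 8
  1 + 8 = 9
  1 + 9 = 10
  4 + 7 = 11
  4 + 8 = 12
  4 + 9 = 13
  7 + 8 = 15
  7 + 9 = 16
  8 + 9 = 17
Collected distinct sums: {5, 8, 9, 10, 11, 12, 13, 15, 16, 17}
|A +̂ A| = 10
(Reference bound: |A +̂ A| ≥ 2|A| - 3 for |A| ≥ 2, with |A| = 5 giving ≥ 7.)

|A +̂ A| = 10


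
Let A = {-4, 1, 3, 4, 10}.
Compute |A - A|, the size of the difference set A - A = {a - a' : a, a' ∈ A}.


A - A = {a - a' : a, a' ∈ A}; |A| = 5.
Bounds: 2|A|-1 ≤ |A - A| ≤ |A|² - |A| + 1, i.e. 9 ≤ |A - A| ≤ 21.
Note: 0 ∈ A - A always (from a - a). The set is symmetric: if d ∈ A - A then -d ∈ A - A.
Enumerate nonzero differences d = a - a' with a > a' (then include -d):
Positive differences: {1, 2, 3, 5, 6, 7, 8, 9, 14}
Full difference set: {0} ∪ (positive diffs) ∪ (negative diffs).
|A - A| = 1 + 2·9 = 19 (matches direct enumeration: 19).

|A - A| = 19


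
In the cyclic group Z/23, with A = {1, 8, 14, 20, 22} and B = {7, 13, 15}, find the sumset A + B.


Work in Z/23Z: reduce every sum a + b modulo 23.
Enumerate all 15 pairs:
a = 1: 1+7=8, 1+13=14, 1+15=16
a = 8: 8+7=15, 8+13=21, 8+15=0
a = 14: 14+7=21, 14+13=4, 14+15=6
a = 20: 20+7=4, 20+13=10, 20+15=12
a = 22: 22+7=6, 22+13=12, 22+15=14
Distinct residues collected: {0, 4, 6, 8, 10, 12, 14, 15, 16, 21}
|A + B| = 10 (out of 23 total residues).

A + B = {0, 4, 6, 8, 10, 12, 14, 15, 16, 21}


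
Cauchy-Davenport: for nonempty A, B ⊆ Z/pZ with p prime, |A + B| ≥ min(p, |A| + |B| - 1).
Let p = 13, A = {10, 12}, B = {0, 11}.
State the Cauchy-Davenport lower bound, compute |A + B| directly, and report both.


Cauchy-Davenport: |A + B| ≥ min(p, |A| + |B| - 1) for A, B nonempty in Z/pZ.
|A| = 2, |B| = 2, p = 13.
CD lower bound = min(13, 2 + 2 - 1) = min(13, 3) = 3.
Compute A + B mod 13 directly:
a = 10: 10+0=10, 10+11=8
a = 12: 12+0=12, 12+11=10
A + B = {8, 10, 12}, so |A + B| = 3.
Verify: 3 ≥ 3? Yes ✓.

CD lower bound = 3, actual |A + B| = 3.


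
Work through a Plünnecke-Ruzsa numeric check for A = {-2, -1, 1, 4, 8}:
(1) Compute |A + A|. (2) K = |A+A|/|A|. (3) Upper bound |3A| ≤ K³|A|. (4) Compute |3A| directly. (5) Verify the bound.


|A| = 5.
Step 1: Compute A + A by enumerating all 25 pairs.
A + A = {-4, -3, -2, -1, 0, 2, 3, 5, 6, 7, 8, 9, 12, 16}, so |A + A| = 14.
Step 2: Doubling constant K = |A + A|/|A| = 14/5 = 14/5 ≈ 2.8000.
Step 3: Plünnecke-Ruzsa gives |3A| ≤ K³·|A| = (2.8000)³ · 5 ≈ 109.7600.
Step 4: Compute 3A = A + A + A directly by enumerating all triples (a,b,c) ∈ A³; |3A| = 26.
Step 5: Check 26 ≤ 109.7600? Yes ✓.

K = 14/5, Plünnecke-Ruzsa bound K³|A| ≈ 109.7600, |3A| = 26, inequality holds.


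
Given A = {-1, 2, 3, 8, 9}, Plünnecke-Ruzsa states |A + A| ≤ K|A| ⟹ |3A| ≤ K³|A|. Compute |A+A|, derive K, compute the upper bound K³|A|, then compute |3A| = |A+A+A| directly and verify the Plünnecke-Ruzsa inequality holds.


|A| = 5.
Step 1: Compute A + A by enumerating all 25 pairs.
A + A = {-2, 1, 2, 4, 5, 6, 7, 8, 10, 11, 12, 16, 17, 18}, so |A + A| = 14.
Step 2: Doubling constant K = |A + A|/|A| = 14/5 = 14/5 ≈ 2.8000.
Step 3: Plünnecke-Ruzsa gives |3A| ≤ K³·|A| = (2.8000)³ · 5 ≈ 109.7600.
Step 4: Compute 3A = A + A + A directly by enumerating all triples (a,b,c) ∈ A³; |3A| = 26.
Step 5: Check 26 ≤ 109.7600? Yes ✓.

K = 14/5, Plünnecke-Ruzsa bound K³|A| ≈ 109.7600, |3A| = 26, inequality holds.


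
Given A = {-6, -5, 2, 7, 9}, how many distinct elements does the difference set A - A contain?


A - A = {a - a' : a, a' ∈ A}; |A| = 5.
Bounds: 2|A|-1 ≤ |A - A| ≤ |A|² - |A| + 1, i.e. 9 ≤ |A - A| ≤ 21.
Note: 0 ∈ A - A always (from a - a). The set is symmetric: if d ∈ A - A then -d ∈ A - A.
Enumerate nonzero differences d = a - a' with a > a' (then include -d):
Positive differences: {1, 2, 5, 7, 8, 12, 13, 14, 15}
Full difference set: {0} ∪ (positive diffs) ∪ (negative diffs).
|A - A| = 1 + 2·9 = 19 (matches direct enumeration: 19).

|A - A| = 19


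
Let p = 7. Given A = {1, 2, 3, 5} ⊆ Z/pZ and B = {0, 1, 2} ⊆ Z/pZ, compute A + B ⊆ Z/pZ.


Work in Z/7Z: reduce every sum a + b modulo 7.
Enumerate all 12 pairs:
a = 1: 1+0=1, 1+1=2, 1+2=3
a = 2: 2+0=2, 2+1=3, 2+2=4
a = 3: 3+0=3, 3+1=4, 3+2=5
a = 5: 5+0=5, 5+1=6, 5+2=0
Distinct residues collected: {0, 1, 2, 3, 4, 5, 6}
|A + B| = 7 (out of 7 total residues).

A + B = {0, 1, 2, 3, 4, 5, 6}


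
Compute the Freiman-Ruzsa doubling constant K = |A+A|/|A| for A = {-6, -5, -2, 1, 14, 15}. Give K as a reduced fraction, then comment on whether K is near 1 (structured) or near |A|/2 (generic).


|A| = 6.
Compute A + A by enumerating all 36 pairs.
A + A = {-12, -11, -10, -8, -7, -5, -4, -1, 2, 8, 9, 10, 12, 13, 15, 16, 28, 29, 30}, so |A + A| = 19.
K = |A + A| / |A| = 19/6 (already in lowest terms) ≈ 3.1667.
Reference: AP of size 6 gives K = 11/6 ≈ 1.8333; a fully generic set of size 6 gives K ≈ 3.5000.

|A| = 6, |A + A| = 19, K = 19/6.


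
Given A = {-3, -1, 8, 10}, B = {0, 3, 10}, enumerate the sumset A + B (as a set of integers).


A + B = {a + b : a ∈ A, b ∈ B}.
Enumerate all |A|·|B| = 4·3 = 12 pairs (a, b) and collect distinct sums.
a = -3: -3+0=-3, -3+3=0, -3+10=7
a = -1: -1+0=-1, -1+3=2, -1+10=9
a = 8: 8+0=8, 8+3=11, 8+10=18
a = 10: 10+0=10, 10+3=13, 10+10=20
Collecting distinct sums: A + B = {-3, -1, 0, 2, 7, 8, 9, 10, 11, 13, 18, 20}
|A + B| = 12

A + B = {-3, -1, 0, 2, 7, 8, 9, 10, 11, 13, 18, 20}


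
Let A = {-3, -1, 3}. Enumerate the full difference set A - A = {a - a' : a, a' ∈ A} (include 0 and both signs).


A - A = {a - a' : a, a' ∈ A}.
Compute a - a' for each ordered pair (a, a'):
a = -3: -3--3=0, -3--1=-2, -3-3=-6
a = -1: -1--3=2, -1--1=0, -1-3=-4
a = 3: 3--3=6, 3--1=4, 3-3=0
Collecting distinct values (and noting 0 appears from a-a):
A - A = {-6, -4, -2, 0, 2, 4, 6}
|A - A| = 7

A - A = {-6, -4, -2, 0, 2, 4, 6}


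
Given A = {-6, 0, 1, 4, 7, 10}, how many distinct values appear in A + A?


A + A = {a + a' : a, a' ∈ A}; |A| = 6.
General bounds: 2|A| - 1 ≤ |A + A| ≤ |A|(|A|+1)/2, i.e. 11 ≤ |A + A| ≤ 21.
Lower bound 2|A|-1 is attained iff A is an arithmetic progression.
Enumerate sums a + a' for a ≤ a' (symmetric, so this suffices):
a = -6: -6+-6=-12, -6+0=-6, -6+1=-5, -6+4=-2, -6+7=1, -6+10=4
a = 0: 0+0=0, 0+1=1, 0+4=4, 0+7=7, 0+10=10
a = 1: 1+1=2, 1+4=5, 1+7=8, 1+10=11
a = 4: 4+4=8, 4+7=11, 4+10=14
a = 7: 7+7=14, 7+10=17
a = 10: 10+10=20
Distinct sums: {-12, -6, -5, -2, 0, 1, 2, 4, 5, 7, 8, 10, 11, 14, 17, 20}
|A + A| = 16

|A + A| = 16


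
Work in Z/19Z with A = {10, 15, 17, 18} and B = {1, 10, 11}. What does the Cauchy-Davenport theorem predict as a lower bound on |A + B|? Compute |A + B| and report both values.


Cauchy-Davenport: |A + B| ≥ min(p, |A| + |B| - 1) for A, B nonempty in Z/pZ.
|A| = 4, |B| = 3, p = 19.
CD lower bound = min(19, 4 + 3 - 1) = min(19, 6) = 6.
Compute A + B mod 19 directly:
a = 10: 10+1=11, 10+10=1, 10+11=2
a = 15: 15+1=16, 15+10=6, 15+11=7
a = 17: 17+1=18, 17+10=8, 17+11=9
a = 18: 18+1=0, 18+10=9, 18+11=10
A + B = {0, 1, 2, 6, 7, 8, 9, 10, 11, 16, 18}, so |A + B| = 11.
Verify: 11 ≥ 6? Yes ✓.

CD lower bound = 6, actual |A + B| = 11.


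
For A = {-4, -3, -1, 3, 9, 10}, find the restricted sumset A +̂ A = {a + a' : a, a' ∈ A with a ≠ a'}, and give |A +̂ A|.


Restricted sumset: A +̂ A = {a + a' : a ∈ A, a' ∈ A, a ≠ a'}.
Equivalently, take A + A and drop any sum 2a that is achievable ONLY as a + a for a ∈ A (i.e. sums representable only with equal summands).
Enumerate pairs (a, a') with a < a' (symmetric, so each unordered pair gives one sum; this covers all a ≠ a'):
  -4 + -3 = -7
  -4 + -1 = -5
  -4 + 3 = -1
  -4 + 9 = 5
  -4 + 10 = 6
  -3 + -1 = -4
  -3 + 3 = 0
  -3 + 9 = 6
  -3 + 10 = 7
  -1 + 3 = 2
  -1 + 9 = 8
  -1 + 10 = 9
  3 + 9 = 12
  3 + 10 = 13
  9 + 10 = 19
Collected distinct sums: {-7, -5, -4, -1, 0, 2, 5, 6, 7, 8, 9, 12, 13, 19}
|A +̂ A| = 14
(Reference bound: |A +̂ A| ≥ 2|A| - 3 for |A| ≥ 2, with |A| = 6 giving ≥ 9.)

|A +̂ A| = 14


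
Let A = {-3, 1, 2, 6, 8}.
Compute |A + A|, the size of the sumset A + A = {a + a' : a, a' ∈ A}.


A + A = {a + a' : a, a' ∈ A}; |A| = 5.
General bounds: 2|A| - 1 ≤ |A + A| ≤ |A|(|A|+1)/2, i.e. 9 ≤ |A + A| ≤ 15.
Lower bound 2|A|-1 is attained iff A is an arithmetic progression.
Enumerate sums a + a' for a ≤ a' (symmetric, so this suffices):
a = -3: -3+-3=-6, -3+1=-2, -3+2=-1, -3+6=3, -3+8=5
a = 1: 1+1=2, 1+2=3, 1+6=7, 1+8=9
a = 2: 2+2=4, 2+6=8, 2+8=10
a = 6: 6+6=12, 6+8=14
a = 8: 8+8=16
Distinct sums: {-6, -2, -1, 2, 3, 4, 5, 7, 8, 9, 10, 12, 14, 16}
|A + A| = 14

|A + A| = 14


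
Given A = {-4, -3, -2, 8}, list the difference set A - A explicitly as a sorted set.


A - A = {a - a' : a, a' ∈ A}.
Compute a - a' for each ordered pair (a, a'):
a = -4: -4--4=0, -4--3=-1, -4--2=-2, -4-8=-12
a = -3: -3--4=1, -3--3=0, -3--2=-1, -3-8=-11
a = -2: -2--4=2, -2--3=1, -2--2=0, -2-8=-10
a = 8: 8--4=12, 8--3=11, 8--2=10, 8-8=0
Collecting distinct values (and noting 0 appears from a-a):
A - A = {-12, -11, -10, -2, -1, 0, 1, 2, 10, 11, 12}
|A - A| = 11

A - A = {-12, -11, -10, -2, -1, 0, 1, 2, 10, 11, 12}


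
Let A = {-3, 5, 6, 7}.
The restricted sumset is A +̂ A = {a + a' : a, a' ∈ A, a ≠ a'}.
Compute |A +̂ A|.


Restricted sumset: A +̂ A = {a + a' : a ∈ A, a' ∈ A, a ≠ a'}.
Equivalently, take A + A and drop any sum 2a that is achievable ONLY as a + a for a ∈ A (i.e. sums representable only with equal summands).
Enumerate pairs (a, a') with a < a' (symmetric, so each unordered pair gives one sum; this covers all a ≠ a'):
  -3 + 5 = 2
  -3 + 6 = 3
  -3 + 7 = 4
  5 + 6 = 11
  5 + 7 = 12
  6 + 7 = 13
Collected distinct sums: {2, 3, 4, 11, 12, 13}
|A +̂ A| = 6
(Reference bound: |A +̂ A| ≥ 2|A| - 3 for |A| ≥ 2, with |A| = 4 giving ≥ 5.)

|A +̂ A| = 6


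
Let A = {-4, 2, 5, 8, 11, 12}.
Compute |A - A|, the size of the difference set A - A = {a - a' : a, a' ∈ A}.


A - A = {a - a' : a, a' ∈ A}; |A| = 6.
Bounds: 2|A|-1 ≤ |A - A| ≤ |A|² - |A| + 1, i.e. 11 ≤ |A - A| ≤ 31.
Note: 0 ∈ A - A always (from a - a). The set is symmetric: if d ∈ A - A then -d ∈ A - A.
Enumerate nonzero differences d = a - a' with a > a' (then include -d):
Positive differences: {1, 3, 4, 6, 7, 9, 10, 12, 15, 16}
Full difference set: {0} ∪ (positive diffs) ∪ (negative diffs).
|A - A| = 1 + 2·10 = 21 (matches direct enumeration: 21).

|A - A| = 21


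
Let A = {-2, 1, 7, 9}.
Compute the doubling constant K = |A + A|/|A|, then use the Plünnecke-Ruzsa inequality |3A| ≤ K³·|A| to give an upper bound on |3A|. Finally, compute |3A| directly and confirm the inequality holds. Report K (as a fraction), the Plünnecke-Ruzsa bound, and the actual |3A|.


|A| = 4.
Step 1: Compute A + A by enumerating all 16 pairs.
A + A = {-4, -1, 2, 5, 7, 8, 10, 14, 16, 18}, so |A + A| = 10.
Step 2: Doubling constant K = |A + A|/|A| = 10/4 = 10/4 ≈ 2.5000.
Step 3: Plünnecke-Ruzsa gives |3A| ≤ K³·|A| = (2.5000)³ · 4 ≈ 62.5000.
Step 4: Compute 3A = A + A + A directly by enumerating all triples (a,b,c) ∈ A³; |3A| = 19.
Step 5: Check 19 ≤ 62.5000? Yes ✓.

K = 10/4, Plünnecke-Ruzsa bound K³|A| ≈ 62.5000, |3A| = 19, inequality holds.


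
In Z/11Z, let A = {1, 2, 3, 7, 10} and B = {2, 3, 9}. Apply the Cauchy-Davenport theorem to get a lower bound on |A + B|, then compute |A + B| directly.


Cauchy-Davenport: |A + B| ≥ min(p, |A| + |B| - 1) for A, B nonempty in Z/pZ.
|A| = 5, |B| = 3, p = 11.
CD lower bound = min(11, 5 + 3 - 1) = min(11, 7) = 7.
Compute A + B mod 11 directly:
a = 1: 1+2=3, 1+3=4, 1+9=10
a = 2: 2+2=4, 2+3=5, 2+9=0
a = 3: 3+2=5, 3+3=6, 3+9=1
a = 7: 7+2=9, 7+3=10, 7+9=5
a = 10: 10+2=1, 10+3=2, 10+9=8
A + B = {0, 1, 2, 3, 4, 5, 6, 8, 9, 10}, so |A + B| = 10.
Verify: 10 ≥ 7? Yes ✓.

CD lower bound = 7, actual |A + B| = 10.


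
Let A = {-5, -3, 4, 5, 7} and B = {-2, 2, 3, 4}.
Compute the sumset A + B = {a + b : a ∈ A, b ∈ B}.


A + B = {a + b : a ∈ A, b ∈ B}.
Enumerate all |A|·|B| = 5·4 = 20 pairs (a, b) and collect distinct sums.
a = -5: -5+-2=-7, -5+2=-3, -5+3=-2, -5+4=-1
a = -3: -3+-2=-5, -3+2=-1, -3+3=0, -3+4=1
a = 4: 4+-2=2, 4+2=6, 4+3=7, 4+4=8
a = 5: 5+-2=3, 5+2=7, 5+3=8, 5+4=9
a = 7: 7+-2=5, 7+2=9, 7+3=10, 7+4=11
Collecting distinct sums: A + B = {-7, -5, -3, -2, -1, 0, 1, 2, 3, 5, 6, 7, 8, 9, 10, 11}
|A + B| = 16

A + B = {-7, -5, -3, -2, -1, 0, 1, 2, 3, 5, 6, 7, 8, 9, 10, 11}


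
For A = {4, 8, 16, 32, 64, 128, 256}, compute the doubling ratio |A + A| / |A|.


|A| = 7.
Compute A + A by enumerating all 49 pairs.
A + A = {8, 12, 16, 20, 24, 32, 36, 40, 48, 64, 68, 72, 80, 96, 128, 132, 136, 144, 160, 192, 256, 260, 264, 272, 288, 320, 384, 512}, so |A + A| = 28.
K = |A + A| / |A| = 28/7 = 4/1 ≈ 4.0000.
Reference: AP of size 7 gives K = 13/7 ≈ 1.8571; a fully generic set of size 7 gives K ≈ 4.0000.

|A| = 7, |A + A| = 28, K = 28/7 = 4/1.


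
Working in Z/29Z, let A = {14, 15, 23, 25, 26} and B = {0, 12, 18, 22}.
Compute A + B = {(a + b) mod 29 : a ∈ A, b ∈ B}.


Work in Z/29Z: reduce every sum a + b modulo 29.
Enumerate all 20 pairs:
a = 14: 14+0=14, 14+12=26, 14+18=3, 14+22=7
a = 15: 15+0=15, 15+12=27, 15+18=4, 15+22=8
a = 23: 23+0=23, 23+12=6, 23+18=12, 23+22=16
a = 25: 25+0=25, 25+12=8, 25+18=14, 25+22=18
a = 26: 26+0=26, 26+12=9, 26+18=15, 26+22=19
Distinct residues collected: {3, 4, 6, 7, 8, 9, 12, 14, 15, 16, 18, 19, 23, 25, 26, 27}
|A + B| = 16 (out of 29 total residues).

A + B = {3, 4, 6, 7, 8, 9, 12, 14, 15, 16, 18, 19, 23, 25, 26, 27}


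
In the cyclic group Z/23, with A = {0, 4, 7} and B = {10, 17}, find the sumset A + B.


Work in Z/23Z: reduce every sum a + b modulo 23.
Enumerate all 6 pairs:
a = 0: 0+10=10, 0+17=17
a = 4: 4+10=14, 4+17=21
a = 7: 7+10=17, 7+17=1
Distinct residues collected: {1, 10, 14, 17, 21}
|A + B| = 5 (out of 23 total residues).

A + B = {1, 10, 14, 17, 21}


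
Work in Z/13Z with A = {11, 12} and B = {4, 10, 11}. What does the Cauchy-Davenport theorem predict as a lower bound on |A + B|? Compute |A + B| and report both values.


Cauchy-Davenport: |A + B| ≥ min(p, |A| + |B| - 1) for A, B nonempty in Z/pZ.
|A| = 2, |B| = 3, p = 13.
CD lower bound = min(13, 2 + 3 - 1) = min(13, 4) = 4.
Compute A + B mod 13 directly:
a = 11: 11+4=2, 11+10=8, 11+11=9
a = 12: 12+4=3, 12+10=9, 12+11=10
A + B = {2, 3, 8, 9, 10}, so |A + B| = 5.
Verify: 5 ≥ 4? Yes ✓.

CD lower bound = 4, actual |A + B| = 5.


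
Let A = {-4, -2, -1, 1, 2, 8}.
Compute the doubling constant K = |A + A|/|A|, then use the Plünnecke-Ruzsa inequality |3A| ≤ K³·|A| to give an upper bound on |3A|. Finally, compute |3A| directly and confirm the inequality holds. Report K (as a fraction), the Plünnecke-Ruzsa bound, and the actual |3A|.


|A| = 6.
Step 1: Compute A + A by enumerating all 36 pairs.
A + A = {-8, -6, -5, -4, -3, -2, -1, 0, 1, 2, 3, 4, 6, 7, 9, 10, 16}, so |A + A| = 17.
Step 2: Doubling constant K = |A + A|/|A| = 17/6 = 17/6 ≈ 2.8333.
Step 3: Plünnecke-Ruzsa gives |3A| ≤ K³·|A| = (2.8333)³ · 6 ≈ 136.4722.
Step 4: Compute 3A = A + A + A directly by enumerating all triples (a,b,c) ∈ A³; |3A| = 29.
Step 5: Check 29 ≤ 136.4722? Yes ✓.

K = 17/6, Plünnecke-Ruzsa bound K³|A| ≈ 136.4722, |3A| = 29, inequality holds.


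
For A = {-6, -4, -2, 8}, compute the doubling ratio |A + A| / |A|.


|A| = 4.
Compute A + A by enumerating all 16 pairs.
A + A = {-12, -10, -8, -6, -4, 2, 4, 6, 16}, so |A + A| = 9.
K = |A + A| / |A| = 9/4 (already in lowest terms) ≈ 2.2500.
Reference: AP of size 4 gives K = 7/4 ≈ 1.7500; a fully generic set of size 4 gives K ≈ 2.5000.

|A| = 4, |A + A| = 9, K = 9/4.


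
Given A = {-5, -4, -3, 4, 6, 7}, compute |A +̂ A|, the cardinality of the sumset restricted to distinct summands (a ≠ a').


Restricted sumset: A +̂ A = {a + a' : a ∈ A, a' ∈ A, a ≠ a'}.
Equivalently, take A + A and drop any sum 2a that is achievable ONLY as a + a for a ∈ A (i.e. sums representable only with equal summands).
Enumerate pairs (a, a') with a < a' (symmetric, so each unordered pair gives one sum; this covers all a ≠ a'):
  -5 + -4 = -9
  -5 + -3 = -8
  -5 + 4 = -1
  -5 + 6 = 1
  -5 + 7 = 2
  -4 + -3 = -7
  -4 + 4 = 0
  -4 + 6 = 2
  -4 + 7 = 3
  -3 + 4 = 1
  -3 + 6 = 3
  -3 + 7 = 4
  4 + 6 = 10
  4 + 7 = 11
  6 + 7 = 13
Collected distinct sums: {-9, -8, -7, -1, 0, 1, 2, 3, 4, 10, 11, 13}
|A +̂ A| = 12
(Reference bound: |A +̂ A| ≥ 2|A| - 3 for |A| ≥ 2, with |A| = 6 giving ≥ 9.)

|A +̂ A| = 12


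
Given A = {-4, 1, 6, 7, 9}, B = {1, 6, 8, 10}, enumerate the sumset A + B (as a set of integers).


A + B = {a + b : a ∈ A, b ∈ B}.
Enumerate all |A|·|B| = 5·4 = 20 pairs (a, b) and collect distinct sums.
a = -4: -4+1=-3, -4+6=2, -4+8=4, -4+10=6
a = 1: 1+1=2, 1+6=7, 1+8=9, 1+10=11
a = 6: 6+1=7, 6+6=12, 6+8=14, 6+10=16
a = 7: 7+1=8, 7+6=13, 7+8=15, 7+10=17
a = 9: 9+1=10, 9+6=15, 9+8=17, 9+10=19
Collecting distinct sums: A + B = {-3, 2, 4, 6, 7, 8, 9, 10, 11, 12, 13, 14, 15, 16, 17, 19}
|A + B| = 16

A + B = {-3, 2, 4, 6, 7, 8, 9, 10, 11, 12, 13, 14, 15, 16, 17, 19}


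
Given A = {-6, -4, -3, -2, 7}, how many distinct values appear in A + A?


A + A = {a + a' : a, a' ∈ A}; |A| = 5.
General bounds: 2|A| - 1 ≤ |A + A| ≤ |A|(|A|+1)/2, i.e. 9 ≤ |A + A| ≤ 15.
Lower bound 2|A|-1 is attained iff A is an arithmetic progression.
Enumerate sums a + a' for a ≤ a' (symmetric, so this suffices):
a = -6: -6+-6=-12, -6+-4=-10, -6+-3=-9, -6+-2=-8, -6+7=1
a = -4: -4+-4=-8, -4+-3=-7, -4+-2=-6, -4+7=3
a = -3: -3+-3=-6, -3+-2=-5, -3+7=4
a = -2: -2+-2=-4, -2+7=5
a = 7: 7+7=14
Distinct sums: {-12, -10, -9, -8, -7, -6, -5, -4, 1, 3, 4, 5, 14}
|A + A| = 13

|A + A| = 13


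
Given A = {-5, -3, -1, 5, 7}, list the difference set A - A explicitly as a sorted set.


A - A = {a - a' : a, a' ∈ A}.
Compute a - a' for each ordered pair (a, a'):
a = -5: -5--5=0, -5--3=-2, -5--1=-4, -5-5=-10, -5-7=-12
a = -3: -3--5=2, -3--3=0, -3--1=-2, -3-5=-8, -3-7=-10
a = -1: -1--5=4, -1--3=2, -1--1=0, -1-5=-6, -1-7=-8
a = 5: 5--5=10, 5--3=8, 5--1=6, 5-5=0, 5-7=-2
a = 7: 7--5=12, 7--3=10, 7--1=8, 7-5=2, 7-7=0
Collecting distinct values (and noting 0 appears from a-a):
A - A = {-12, -10, -8, -6, -4, -2, 0, 2, 4, 6, 8, 10, 12}
|A - A| = 13

A - A = {-12, -10, -8, -6, -4, -2, 0, 2, 4, 6, 8, 10, 12}


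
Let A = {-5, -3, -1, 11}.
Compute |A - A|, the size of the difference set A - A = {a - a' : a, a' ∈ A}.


A - A = {a - a' : a, a' ∈ A}; |A| = 4.
Bounds: 2|A|-1 ≤ |A - A| ≤ |A|² - |A| + 1, i.e. 7 ≤ |A - A| ≤ 13.
Note: 0 ∈ A - A always (from a - a). The set is symmetric: if d ∈ A - A then -d ∈ A - A.
Enumerate nonzero differences d = a - a' with a > a' (then include -d):
Positive differences: {2, 4, 12, 14, 16}
Full difference set: {0} ∪ (positive diffs) ∪ (negative diffs).
|A - A| = 1 + 2·5 = 11 (matches direct enumeration: 11).

|A - A| = 11


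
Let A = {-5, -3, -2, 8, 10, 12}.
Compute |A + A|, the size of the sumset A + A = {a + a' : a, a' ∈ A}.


A + A = {a + a' : a, a' ∈ A}; |A| = 6.
General bounds: 2|A| - 1 ≤ |A + A| ≤ |A|(|A|+1)/2, i.e. 11 ≤ |A + A| ≤ 21.
Lower bound 2|A|-1 is attained iff A is an arithmetic progression.
Enumerate sums a + a' for a ≤ a' (symmetric, so this suffices):
a = -5: -5+-5=-10, -5+-3=-8, -5+-2=-7, -5+8=3, -5+10=5, -5+12=7
a = -3: -3+-3=-6, -3+-2=-5, -3+8=5, -3+10=7, -3+12=9
a = -2: -2+-2=-4, -2+8=6, -2+10=8, -2+12=10
a = 8: 8+8=16, 8+10=18, 8+12=20
a = 10: 10+10=20, 10+12=22
a = 12: 12+12=24
Distinct sums: {-10, -8, -7, -6, -5, -4, 3, 5, 6, 7, 8, 9, 10, 16, 18, 20, 22, 24}
|A + A| = 18

|A + A| = 18


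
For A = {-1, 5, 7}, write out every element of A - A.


A - A = {a - a' : a, a' ∈ A}.
Compute a - a' for each ordered pair (a, a'):
a = -1: -1--1=0, -1-5=-6, -1-7=-8
a = 5: 5--1=6, 5-5=0, 5-7=-2
a = 7: 7--1=8, 7-5=2, 7-7=0
Collecting distinct values (and noting 0 appears from a-a):
A - A = {-8, -6, -2, 0, 2, 6, 8}
|A - A| = 7

A - A = {-8, -6, -2, 0, 2, 6, 8}


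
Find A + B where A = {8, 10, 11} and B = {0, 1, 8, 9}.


A + B = {a + b : a ∈ A, b ∈ B}.
Enumerate all |A|·|B| = 3·4 = 12 pairs (a, b) and collect distinct sums.
a = 8: 8+0=8, 8+1=9, 8+8=16, 8+9=17
a = 10: 10+0=10, 10+1=11, 10+8=18, 10+9=19
a = 11: 11+0=11, 11+1=12, 11+8=19, 11+9=20
Collecting distinct sums: A + B = {8, 9, 10, 11, 12, 16, 17, 18, 19, 20}
|A + B| = 10

A + B = {8, 9, 10, 11, 12, 16, 17, 18, 19, 20}


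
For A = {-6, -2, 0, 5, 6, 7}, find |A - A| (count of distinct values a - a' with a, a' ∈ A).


A - A = {a - a' : a, a' ∈ A}; |A| = 6.
Bounds: 2|A|-1 ≤ |A - A| ≤ |A|² - |A| + 1, i.e. 11 ≤ |A - A| ≤ 31.
Note: 0 ∈ A - A always (from a - a). The set is symmetric: if d ∈ A - A then -d ∈ A - A.
Enumerate nonzero differences d = a - a' with a > a' (then include -d):
Positive differences: {1, 2, 4, 5, 6, 7, 8, 9, 11, 12, 13}
Full difference set: {0} ∪ (positive diffs) ∪ (negative diffs).
|A - A| = 1 + 2·11 = 23 (matches direct enumeration: 23).

|A - A| = 23


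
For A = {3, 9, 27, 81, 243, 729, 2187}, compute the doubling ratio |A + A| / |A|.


|A| = 7.
Compute A + A by enumerating all 49 pairs.
A + A = {6, 12, 18, 30, 36, 54, 84, 90, 108, 162, 246, 252, 270, 324, 486, 732, 738, 756, 810, 972, 1458, 2190, 2196, 2214, 2268, 2430, 2916, 4374}, so |A + A| = 28.
K = |A + A| / |A| = 28/7 = 4/1 ≈ 4.0000.
Reference: AP of size 7 gives K = 13/7 ≈ 1.8571; a fully generic set of size 7 gives K ≈ 4.0000.

|A| = 7, |A + A| = 28, K = 28/7 = 4/1.


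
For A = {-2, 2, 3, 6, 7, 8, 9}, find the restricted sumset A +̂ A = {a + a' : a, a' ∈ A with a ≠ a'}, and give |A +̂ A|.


Restricted sumset: A +̂ A = {a + a' : a ∈ A, a' ∈ A, a ≠ a'}.
Equivalently, take A + A and drop any sum 2a that is achievable ONLY as a + a for a ∈ A (i.e. sums representable only with equal summands).
Enumerate pairs (a, a') with a < a' (symmetric, so each unordered pair gives one sum; this covers all a ≠ a'):
  -2 + 2 = 0
  -2 + 3 = 1
  -2 + 6 = 4
  -2 + 7 = 5
  -2 + 8 = 6
  -2 + 9 = 7
  2 + 3 = 5
  2 + 6 = 8
  2 + 7 = 9
  2 + 8 = 10
  2 + 9 = 11
  3 + 6 = 9
  3 + 7 = 10
  3 + 8 = 11
  3 + 9 = 12
  6 + 7 = 13
  6 + 8 = 14
  6 + 9 = 15
  7 + 8 = 15
  7 + 9 = 16
  8 + 9 = 17
Collected distinct sums: {0, 1, 4, 5, 6, 7, 8, 9, 10, 11, 12, 13, 14, 15, 16, 17}
|A +̂ A| = 16
(Reference bound: |A +̂ A| ≥ 2|A| - 3 for |A| ≥ 2, with |A| = 7 giving ≥ 11.)

|A +̂ A| = 16


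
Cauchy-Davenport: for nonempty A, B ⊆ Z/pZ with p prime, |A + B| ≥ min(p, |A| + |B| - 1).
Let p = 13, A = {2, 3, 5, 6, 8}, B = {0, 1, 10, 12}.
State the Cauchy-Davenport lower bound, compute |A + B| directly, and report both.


Cauchy-Davenport: |A + B| ≥ min(p, |A| + |B| - 1) for A, B nonempty in Z/pZ.
|A| = 5, |B| = 4, p = 13.
CD lower bound = min(13, 5 + 4 - 1) = min(13, 8) = 8.
Compute A + B mod 13 directly:
a = 2: 2+0=2, 2+1=3, 2+10=12, 2+12=1
a = 3: 3+0=3, 3+1=4, 3+10=0, 3+12=2
a = 5: 5+0=5, 5+1=6, 5+10=2, 5+12=4
a = 6: 6+0=6, 6+1=7, 6+10=3, 6+12=5
a = 8: 8+0=8, 8+1=9, 8+10=5, 8+12=7
A + B = {0, 1, 2, 3, 4, 5, 6, 7, 8, 9, 12}, so |A + B| = 11.
Verify: 11 ≥ 8? Yes ✓.

CD lower bound = 8, actual |A + B| = 11.


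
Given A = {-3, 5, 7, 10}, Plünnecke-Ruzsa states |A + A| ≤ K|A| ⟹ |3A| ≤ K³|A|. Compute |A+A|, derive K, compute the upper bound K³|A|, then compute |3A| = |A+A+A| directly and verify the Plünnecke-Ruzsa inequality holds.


|A| = 4.
Step 1: Compute A + A by enumerating all 16 pairs.
A + A = {-6, 2, 4, 7, 10, 12, 14, 15, 17, 20}, so |A + A| = 10.
Step 2: Doubling constant K = |A + A|/|A| = 10/4 = 10/4 ≈ 2.5000.
Step 3: Plünnecke-Ruzsa gives |3A| ≤ K³·|A| = (2.5000)³ · 4 ≈ 62.5000.
Step 4: Compute 3A = A + A + A directly by enumerating all triples (a,b,c) ∈ A³; |3A| = 19.
Step 5: Check 19 ≤ 62.5000? Yes ✓.

K = 10/4, Plünnecke-Ruzsa bound K³|A| ≈ 62.5000, |3A| = 19, inequality holds.


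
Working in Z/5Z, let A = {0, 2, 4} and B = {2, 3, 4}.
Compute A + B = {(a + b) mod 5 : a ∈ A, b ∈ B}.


Work in Z/5Z: reduce every sum a + b modulo 5.
Enumerate all 9 pairs:
a = 0: 0+2=2, 0+3=3, 0+4=4
a = 2: 2+2=4, 2+3=0, 2+4=1
a = 4: 4+2=1, 4+3=2, 4+4=3
Distinct residues collected: {0, 1, 2, 3, 4}
|A + B| = 5 (out of 5 total residues).

A + B = {0, 1, 2, 3, 4}


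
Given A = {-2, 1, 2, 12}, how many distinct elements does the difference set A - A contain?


A - A = {a - a' : a, a' ∈ A}; |A| = 4.
Bounds: 2|A|-1 ≤ |A - A| ≤ |A|² - |A| + 1, i.e. 7 ≤ |A - A| ≤ 13.
Note: 0 ∈ A - A always (from a - a). The set is symmetric: if d ∈ A - A then -d ∈ A - A.
Enumerate nonzero differences d = a - a' with a > a' (then include -d):
Positive differences: {1, 3, 4, 10, 11, 14}
Full difference set: {0} ∪ (positive diffs) ∪ (negative diffs).
|A - A| = 1 + 2·6 = 13 (matches direct enumeration: 13).

|A - A| = 13


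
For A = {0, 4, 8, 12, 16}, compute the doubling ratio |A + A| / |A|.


|A| = 5.
Compute A + A by enumerating all 25 pairs.
A + A = {0, 4, 8, 12, 16, 20, 24, 28, 32}, so |A + A| = 9.
K = |A + A| / |A| = 9/5 (already in lowest terms) ≈ 1.8000.
Reference: AP of size 5 gives K = 9/5 ≈ 1.8000; a fully generic set of size 5 gives K ≈ 3.0000.

|A| = 5, |A + A| = 9, K = 9/5.


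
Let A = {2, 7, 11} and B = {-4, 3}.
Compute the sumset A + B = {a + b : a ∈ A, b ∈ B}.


A + B = {a + b : a ∈ A, b ∈ B}.
Enumerate all |A|·|B| = 3·2 = 6 pairs (a, b) and collect distinct sums.
a = 2: 2+-4=-2, 2+3=5
a = 7: 7+-4=3, 7+3=10
a = 11: 11+-4=7, 11+3=14
Collecting distinct sums: A + B = {-2, 3, 5, 7, 10, 14}
|A + B| = 6

A + B = {-2, 3, 5, 7, 10, 14}


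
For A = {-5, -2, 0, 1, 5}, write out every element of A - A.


A - A = {a - a' : a, a' ∈ A}.
Compute a - a' for each ordered pair (a, a'):
a = -5: -5--5=0, -5--2=-3, -5-0=-5, -5-1=-6, -5-5=-10
a = -2: -2--5=3, -2--2=0, -2-0=-2, -2-1=-3, -2-5=-7
a = 0: 0--5=5, 0--2=2, 0-0=0, 0-1=-1, 0-5=-5
a = 1: 1--5=6, 1--2=3, 1-0=1, 1-1=0, 1-5=-4
a = 5: 5--5=10, 5--2=7, 5-0=5, 5-1=4, 5-5=0
Collecting distinct values (and noting 0 appears from a-a):
A - A = {-10, -7, -6, -5, -4, -3, -2, -1, 0, 1, 2, 3, 4, 5, 6, 7, 10}
|A - A| = 17

A - A = {-10, -7, -6, -5, -4, -3, -2, -1, 0, 1, 2, 3, 4, 5, 6, 7, 10}


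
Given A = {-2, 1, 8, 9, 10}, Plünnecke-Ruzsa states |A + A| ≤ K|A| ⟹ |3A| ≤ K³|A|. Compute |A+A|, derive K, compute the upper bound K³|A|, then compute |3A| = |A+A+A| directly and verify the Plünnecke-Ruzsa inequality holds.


|A| = 5.
Step 1: Compute A + A by enumerating all 25 pairs.
A + A = {-4, -1, 2, 6, 7, 8, 9, 10, 11, 16, 17, 18, 19, 20}, so |A + A| = 14.
Step 2: Doubling constant K = |A + A|/|A| = 14/5 = 14/5 ≈ 2.8000.
Step 3: Plünnecke-Ruzsa gives |3A| ≤ K³·|A| = (2.8000)³ · 5 ≈ 109.7600.
Step 4: Compute 3A = A + A + A directly by enumerating all triples (a,b,c) ∈ A³; |3A| = 28.
Step 5: Check 28 ≤ 109.7600? Yes ✓.

K = 14/5, Plünnecke-Ruzsa bound K³|A| ≈ 109.7600, |3A| = 28, inequality holds.


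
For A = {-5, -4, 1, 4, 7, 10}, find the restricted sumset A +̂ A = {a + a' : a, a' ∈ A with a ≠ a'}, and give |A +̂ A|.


Restricted sumset: A +̂ A = {a + a' : a ∈ A, a' ∈ A, a ≠ a'}.
Equivalently, take A + A and drop any sum 2a that is achievable ONLY as a + a for a ∈ A (i.e. sums representable only with equal summands).
Enumerate pairs (a, a') with a < a' (symmetric, so each unordered pair gives one sum; this covers all a ≠ a'):
  -5 + -4 = -9
  -5 + 1 = -4
  -5 + 4 = -1
  -5 + 7 = 2
  -5 + 10 = 5
  -4 + 1 = -3
  -4 + 4 = 0
  -4 + 7 = 3
  -4 + 10 = 6
  1 + 4 = 5
  1 + 7 = 8
  1 + 10 = 11
  4 + 7 = 11
  4 + 10 = 14
  7 + 10 = 17
Collected distinct sums: {-9, -4, -3, -1, 0, 2, 3, 5, 6, 8, 11, 14, 17}
|A +̂ A| = 13
(Reference bound: |A +̂ A| ≥ 2|A| - 3 for |A| ≥ 2, with |A| = 6 giving ≥ 9.)

|A +̂ A| = 13


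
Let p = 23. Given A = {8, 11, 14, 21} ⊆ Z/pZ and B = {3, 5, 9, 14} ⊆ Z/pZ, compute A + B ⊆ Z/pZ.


Work in Z/23Z: reduce every sum a + b modulo 23.
Enumerate all 16 pairs:
a = 8: 8+3=11, 8+5=13, 8+9=17, 8+14=22
a = 11: 11+3=14, 11+5=16, 11+9=20, 11+14=2
a = 14: 14+3=17, 14+5=19, 14+9=0, 14+14=5
a = 21: 21+3=1, 21+5=3, 21+9=7, 21+14=12
Distinct residues collected: {0, 1, 2, 3, 5, 7, 11, 12, 13, 14, 16, 17, 19, 20, 22}
|A + B| = 15 (out of 23 total residues).

A + B = {0, 1, 2, 3, 5, 7, 11, 12, 13, 14, 16, 17, 19, 20, 22}


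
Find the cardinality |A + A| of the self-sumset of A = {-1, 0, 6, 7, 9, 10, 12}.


A + A = {a + a' : a, a' ∈ A}; |A| = 7.
General bounds: 2|A| - 1 ≤ |A + A| ≤ |A|(|A|+1)/2, i.e. 13 ≤ |A + A| ≤ 28.
Lower bound 2|A|-1 is attained iff A is an arithmetic progression.
Enumerate sums a + a' for a ≤ a' (symmetric, so this suffices):
a = -1: -1+-1=-2, -1+0=-1, -1+6=5, -1+7=6, -1+9=8, -1+10=9, -1+12=11
a = 0: 0+0=0, 0+6=6, 0+7=7, 0+9=9, 0+10=10, 0+12=12
a = 6: 6+6=12, 6+7=13, 6+9=15, 6+10=16, 6+12=18
a = 7: 7+7=14, 7+9=16, 7+10=17, 7+12=19
a = 9: 9+9=18, 9+10=19, 9+12=21
a = 10: 10+10=20, 10+12=22
a = 12: 12+12=24
Distinct sums: {-2, -1, 0, 5, 6, 7, 8, 9, 10, 11, 12, 13, 14, 15, 16, 17, 18, 19, 20, 21, 22, 24}
|A + A| = 22

|A + A| = 22


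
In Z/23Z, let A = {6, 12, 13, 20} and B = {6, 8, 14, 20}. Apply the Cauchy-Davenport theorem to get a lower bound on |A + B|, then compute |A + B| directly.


Cauchy-Davenport: |A + B| ≥ min(p, |A| + |B| - 1) for A, B nonempty in Z/pZ.
|A| = 4, |B| = 4, p = 23.
CD lower bound = min(23, 4 + 4 - 1) = min(23, 7) = 7.
Compute A + B mod 23 directly:
a = 6: 6+6=12, 6+8=14, 6+14=20, 6+20=3
a = 12: 12+6=18, 12+8=20, 12+14=3, 12+20=9
a = 13: 13+6=19, 13+8=21, 13+14=4, 13+20=10
a = 20: 20+6=3, 20+8=5, 20+14=11, 20+20=17
A + B = {3, 4, 5, 9, 10, 11, 12, 14, 17, 18, 19, 20, 21}, so |A + B| = 13.
Verify: 13 ≥ 7? Yes ✓.

CD lower bound = 7, actual |A + B| = 13.


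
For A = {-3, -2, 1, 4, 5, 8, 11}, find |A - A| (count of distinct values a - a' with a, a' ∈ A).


A - A = {a - a' : a, a' ∈ A}; |A| = 7.
Bounds: 2|A|-1 ≤ |A - A| ≤ |A|² - |A| + 1, i.e. 13 ≤ |A - A| ≤ 43.
Note: 0 ∈ A - A always (from a - a). The set is symmetric: if d ∈ A - A then -d ∈ A - A.
Enumerate nonzero differences d = a - a' with a > a' (then include -d):
Positive differences: {1, 3, 4, 6, 7, 8, 10, 11, 13, 14}
Full difference set: {0} ∪ (positive diffs) ∪ (negative diffs).
|A - A| = 1 + 2·10 = 21 (matches direct enumeration: 21).

|A - A| = 21


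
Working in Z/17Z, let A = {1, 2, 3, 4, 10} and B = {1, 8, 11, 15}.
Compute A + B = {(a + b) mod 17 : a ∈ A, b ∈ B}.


Work in Z/17Z: reduce every sum a + b modulo 17.
Enumerate all 20 pairs:
a = 1: 1+1=2, 1+8=9, 1+11=12, 1+15=16
a = 2: 2+1=3, 2+8=10, 2+11=13, 2+15=0
a = 3: 3+1=4, 3+8=11, 3+11=14, 3+15=1
a = 4: 4+1=5, 4+8=12, 4+11=15, 4+15=2
a = 10: 10+1=11, 10+8=1, 10+11=4, 10+15=8
Distinct residues collected: {0, 1, 2, 3, 4, 5, 8, 9, 10, 11, 12, 13, 14, 15, 16}
|A + B| = 15 (out of 17 total residues).

A + B = {0, 1, 2, 3, 4, 5, 8, 9, 10, 11, 12, 13, 14, 15, 16}


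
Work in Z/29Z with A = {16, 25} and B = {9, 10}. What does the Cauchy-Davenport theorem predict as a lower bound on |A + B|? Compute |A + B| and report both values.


Cauchy-Davenport: |A + B| ≥ min(p, |A| + |B| - 1) for A, B nonempty in Z/pZ.
|A| = 2, |B| = 2, p = 29.
CD lower bound = min(29, 2 + 2 - 1) = min(29, 3) = 3.
Compute A + B mod 29 directly:
a = 16: 16+9=25, 16+10=26
a = 25: 25+9=5, 25+10=6
A + B = {5, 6, 25, 26}, so |A + B| = 4.
Verify: 4 ≥ 3? Yes ✓.

CD lower bound = 3, actual |A + B| = 4.


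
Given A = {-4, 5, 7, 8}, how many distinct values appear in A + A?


A + A = {a + a' : a, a' ∈ A}; |A| = 4.
General bounds: 2|A| - 1 ≤ |A + A| ≤ |A|(|A|+1)/2, i.e. 7 ≤ |A + A| ≤ 10.
Lower bound 2|A|-1 is attained iff A is an arithmetic progression.
Enumerate sums a + a' for a ≤ a' (symmetric, so this suffices):
a = -4: -4+-4=-8, -4+5=1, -4+7=3, -4+8=4
a = 5: 5+5=10, 5+7=12, 5+8=13
a = 7: 7+7=14, 7+8=15
a = 8: 8+8=16
Distinct sums: {-8, 1, 3, 4, 10, 12, 13, 14, 15, 16}
|A + A| = 10

|A + A| = 10


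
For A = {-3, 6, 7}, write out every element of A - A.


A - A = {a - a' : a, a' ∈ A}.
Compute a - a' for each ordered pair (a, a'):
a = -3: -3--3=0, -3-6=-9, -3-7=-10
a = 6: 6--3=9, 6-6=0, 6-7=-1
a = 7: 7--3=10, 7-6=1, 7-7=0
Collecting distinct values (and noting 0 appears from a-a):
A - A = {-10, -9, -1, 0, 1, 9, 10}
|A - A| = 7

A - A = {-10, -9, -1, 0, 1, 9, 10}


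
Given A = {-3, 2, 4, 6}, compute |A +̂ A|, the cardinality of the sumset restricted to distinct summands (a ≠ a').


Restricted sumset: A +̂ A = {a + a' : a ∈ A, a' ∈ A, a ≠ a'}.
Equivalently, take A + A and drop any sum 2a that is achievable ONLY as a + a for a ∈ A (i.e. sums representable only with equal summands).
Enumerate pairs (a, a') with a < a' (symmetric, so each unordered pair gives one sum; this covers all a ≠ a'):
  -3 + 2 = -1
  -3 + 4 = 1
  -3 + 6 = 3
  2 + 4 = 6
  2 + 6 = 8
  4 + 6 = 10
Collected distinct sums: {-1, 1, 3, 6, 8, 10}
|A +̂ A| = 6
(Reference bound: |A +̂ A| ≥ 2|A| - 3 for |A| ≥ 2, with |A| = 4 giving ≥ 5.)

|A +̂ A| = 6


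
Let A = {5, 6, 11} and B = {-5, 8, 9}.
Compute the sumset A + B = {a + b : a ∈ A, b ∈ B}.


A + B = {a + b : a ∈ A, b ∈ B}.
Enumerate all |A|·|B| = 3·3 = 9 pairs (a, b) and collect distinct sums.
a = 5: 5+-5=0, 5+8=13, 5+9=14
a = 6: 6+-5=1, 6+8=14, 6+9=15
a = 11: 11+-5=6, 11+8=19, 11+9=20
Collecting distinct sums: A + B = {0, 1, 6, 13, 14, 15, 19, 20}
|A + B| = 8

A + B = {0, 1, 6, 13, 14, 15, 19, 20}


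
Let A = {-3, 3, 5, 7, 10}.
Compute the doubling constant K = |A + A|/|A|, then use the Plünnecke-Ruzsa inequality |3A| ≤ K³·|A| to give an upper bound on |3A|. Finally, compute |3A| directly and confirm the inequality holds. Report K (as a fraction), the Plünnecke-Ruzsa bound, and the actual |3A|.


|A| = 5.
Step 1: Compute A + A by enumerating all 25 pairs.
A + A = {-6, 0, 2, 4, 6, 7, 8, 10, 12, 13, 14, 15, 17, 20}, so |A + A| = 14.
Step 2: Doubling constant K = |A + A|/|A| = 14/5 = 14/5 ≈ 2.8000.
Step 3: Plünnecke-Ruzsa gives |3A| ≤ K³·|A| = (2.8000)³ · 5 ≈ 109.7600.
Step 4: Compute 3A = A + A + A directly by enumerating all triples (a,b,c) ∈ A³; |3A| = 27.
Step 5: Check 27 ≤ 109.7600? Yes ✓.

K = 14/5, Plünnecke-Ruzsa bound K³|A| ≈ 109.7600, |3A| = 27, inequality holds.


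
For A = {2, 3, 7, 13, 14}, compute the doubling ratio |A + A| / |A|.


|A| = 5.
Compute A + A by enumerating all 25 pairs.
A + A = {4, 5, 6, 9, 10, 14, 15, 16, 17, 20, 21, 26, 27, 28}, so |A + A| = 14.
K = |A + A| / |A| = 14/5 (already in lowest terms) ≈ 2.8000.
Reference: AP of size 5 gives K = 9/5 ≈ 1.8000; a fully generic set of size 5 gives K ≈ 3.0000.

|A| = 5, |A + A| = 14, K = 14/5.


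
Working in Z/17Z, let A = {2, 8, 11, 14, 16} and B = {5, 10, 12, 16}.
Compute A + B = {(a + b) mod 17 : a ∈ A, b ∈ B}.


Work in Z/17Z: reduce every sum a + b modulo 17.
Enumerate all 20 pairs:
a = 2: 2+5=7, 2+10=12, 2+12=14, 2+16=1
a = 8: 8+5=13, 8+10=1, 8+12=3, 8+16=7
a = 11: 11+5=16, 11+10=4, 11+12=6, 11+16=10
a = 14: 14+5=2, 14+10=7, 14+12=9, 14+16=13
a = 16: 16+5=4, 16+10=9, 16+12=11, 16+16=15
Distinct residues collected: {1, 2, 3, 4, 6, 7, 9, 10, 11, 12, 13, 14, 15, 16}
|A + B| = 14 (out of 17 total residues).

A + B = {1, 2, 3, 4, 6, 7, 9, 10, 11, 12, 13, 14, 15, 16}


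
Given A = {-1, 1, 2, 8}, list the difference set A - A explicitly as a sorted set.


A - A = {a - a' : a, a' ∈ A}.
Compute a - a' for each ordered pair (a, a'):
a = -1: -1--1=0, -1-1=-2, -1-2=-3, -1-8=-9
a = 1: 1--1=2, 1-1=0, 1-2=-1, 1-8=-7
a = 2: 2--1=3, 2-1=1, 2-2=0, 2-8=-6
a = 8: 8--1=9, 8-1=7, 8-2=6, 8-8=0
Collecting distinct values (and noting 0 appears from a-a):
A - A = {-9, -7, -6, -3, -2, -1, 0, 1, 2, 3, 6, 7, 9}
|A - A| = 13

A - A = {-9, -7, -6, -3, -2, -1, 0, 1, 2, 3, 6, 7, 9}


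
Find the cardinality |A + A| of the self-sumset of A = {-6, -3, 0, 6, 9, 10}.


A + A = {a + a' : a, a' ∈ A}; |A| = 6.
General bounds: 2|A| - 1 ≤ |A + A| ≤ |A|(|A|+1)/2, i.e. 11 ≤ |A + A| ≤ 21.
Lower bound 2|A|-1 is attained iff A is an arithmetic progression.
Enumerate sums a + a' for a ≤ a' (symmetric, so this suffices):
a = -6: -6+-6=-12, -6+-3=-9, -6+0=-6, -6+6=0, -6+9=3, -6+10=4
a = -3: -3+-3=-6, -3+0=-3, -3+6=3, -3+9=6, -3+10=7
a = 0: 0+0=0, 0+6=6, 0+9=9, 0+10=10
a = 6: 6+6=12, 6+9=15, 6+10=16
a = 9: 9+9=18, 9+10=19
a = 10: 10+10=20
Distinct sums: {-12, -9, -6, -3, 0, 3, 4, 6, 7, 9, 10, 12, 15, 16, 18, 19, 20}
|A + A| = 17

|A + A| = 17


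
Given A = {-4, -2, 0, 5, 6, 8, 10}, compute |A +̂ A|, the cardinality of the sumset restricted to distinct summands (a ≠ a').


Restricted sumset: A +̂ A = {a + a' : a ∈ A, a' ∈ A, a ≠ a'}.
Equivalently, take A + A and drop any sum 2a that is achievable ONLY as a + a for a ∈ A (i.e. sums representable only with equal summands).
Enumerate pairs (a, a') with a < a' (symmetric, so each unordered pair gives one sum; this covers all a ≠ a'):
  -4 + -2 = -6
  -4 + 0 = -4
  -4 + 5 = 1
  -4 + 6 = 2
  -4 + 8 = 4
  -4 + 10 = 6
  -2 + 0 = -2
  -2 + 5 = 3
  -2 + 6 = 4
  -2 + 8 = 6
  -2 + 10 = 8
  0 + 5 = 5
  0 + 6 = 6
  0 + 8 = 8
  0 + 10 = 10
  5 + 6 = 11
  5 + 8 = 13
  5 + 10 = 15
  6 + 8 = 14
  6 + 10 = 16
  8 + 10 = 18
Collected distinct sums: {-6, -4, -2, 1, 2, 3, 4, 5, 6, 8, 10, 11, 13, 14, 15, 16, 18}
|A +̂ A| = 17
(Reference bound: |A +̂ A| ≥ 2|A| - 3 for |A| ≥ 2, with |A| = 7 giving ≥ 11.)

|A +̂ A| = 17


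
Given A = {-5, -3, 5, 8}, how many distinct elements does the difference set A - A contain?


A - A = {a - a' : a, a' ∈ A}; |A| = 4.
Bounds: 2|A|-1 ≤ |A - A| ≤ |A|² - |A| + 1, i.e. 7 ≤ |A - A| ≤ 13.
Note: 0 ∈ A - A always (from a - a). The set is symmetric: if d ∈ A - A then -d ∈ A - A.
Enumerate nonzero differences d = a - a' with a > a' (then include -d):
Positive differences: {2, 3, 8, 10, 11, 13}
Full difference set: {0} ∪ (positive diffs) ∪ (negative diffs).
|A - A| = 1 + 2·6 = 13 (matches direct enumeration: 13).

|A - A| = 13


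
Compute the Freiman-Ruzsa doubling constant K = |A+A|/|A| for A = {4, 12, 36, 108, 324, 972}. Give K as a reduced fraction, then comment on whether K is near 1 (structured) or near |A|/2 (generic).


|A| = 6.
Compute A + A by enumerating all 36 pairs.
A + A = {8, 16, 24, 40, 48, 72, 112, 120, 144, 216, 328, 336, 360, 432, 648, 976, 984, 1008, 1080, 1296, 1944}, so |A + A| = 21.
K = |A + A| / |A| = 21/6 = 7/2 ≈ 3.5000.
Reference: AP of size 6 gives K = 11/6 ≈ 1.8333; a fully generic set of size 6 gives K ≈ 3.5000.

|A| = 6, |A + A| = 21, K = 21/6 = 7/2.


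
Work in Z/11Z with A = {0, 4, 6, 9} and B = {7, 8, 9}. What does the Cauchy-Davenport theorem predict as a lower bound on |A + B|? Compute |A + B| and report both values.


Cauchy-Davenport: |A + B| ≥ min(p, |A| + |B| - 1) for A, B nonempty in Z/pZ.
|A| = 4, |B| = 3, p = 11.
CD lower bound = min(11, 4 + 3 - 1) = min(11, 6) = 6.
Compute A + B mod 11 directly:
a = 0: 0+7=7, 0+8=8, 0+9=9
a = 4: 4+7=0, 4+8=1, 4+9=2
a = 6: 6+7=2, 6+8=3, 6+9=4
a = 9: 9+7=5, 9+8=6, 9+9=7
A + B = {0, 1, 2, 3, 4, 5, 6, 7, 8, 9}, so |A + B| = 10.
Verify: 10 ≥ 6? Yes ✓.

CD lower bound = 6, actual |A + B| = 10.


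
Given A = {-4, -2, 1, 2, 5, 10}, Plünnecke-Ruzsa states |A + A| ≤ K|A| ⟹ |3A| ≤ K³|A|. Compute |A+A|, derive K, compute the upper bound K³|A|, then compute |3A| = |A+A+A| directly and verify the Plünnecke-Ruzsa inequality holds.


|A| = 6.
Step 1: Compute A + A by enumerating all 36 pairs.
A + A = {-8, -6, -4, -3, -2, -1, 0, 1, 2, 3, 4, 6, 7, 8, 10, 11, 12, 15, 20}, so |A + A| = 19.
Step 2: Doubling constant K = |A + A|/|A| = 19/6 = 19/6 ≈ 3.1667.
Step 3: Plünnecke-Ruzsa gives |3A| ≤ K³·|A| = (3.1667)³ · 6 ≈ 190.5278.
Step 4: Compute 3A = A + A + A directly by enumerating all triples (a,b,c) ∈ A³; |3A| = 34.
Step 5: Check 34 ≤ 190.5278? Yes ✓.

K = 19/6, Plünnecke-Ruzsa bound K³|A| ≈ 190.5278, |3A| = 34, inequality holds.
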